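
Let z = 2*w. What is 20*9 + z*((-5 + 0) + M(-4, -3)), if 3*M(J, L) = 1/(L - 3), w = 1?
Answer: 1529/9 ≈ 169.89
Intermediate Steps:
M(J, L) = 1/(3*(-3 + L)) (M(J, L) = 1/(3*(L - 3)) = 1/(3*(-3 + L)))
z = 2 (z = 2*1 = 2)
20*9 + z*((-5 + 0) + M(-4, -3)) = 20*9 + 2*((-5 + 0) + 1/(3*(-3 - 3))) = 180 + 2*(-5 + (⅓)/(-6)) = 180 + 2*(-5 + (⅓)*(-⅙)) = 180 + 2*(-5 - 1/18) = 180 + 2*(-91/18) = 180 - 91/9 = 1529/9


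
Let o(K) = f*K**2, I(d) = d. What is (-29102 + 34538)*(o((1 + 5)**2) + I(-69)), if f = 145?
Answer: 1021158036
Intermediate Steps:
o(K) = 145*K**2
(-29102 + 34538)*(o((1 + 5)**2) + I(-69)) = (-29102 + 34538)*(145*((1 + 5)**2)**2 - 69) = 5436*(145*(6**2)**2 - 69) = 5436*(145*36**2 - 69) = 5436*(145*1296 - 69) = 5436*(187920 - 69) = 5436*187851 = 1021158036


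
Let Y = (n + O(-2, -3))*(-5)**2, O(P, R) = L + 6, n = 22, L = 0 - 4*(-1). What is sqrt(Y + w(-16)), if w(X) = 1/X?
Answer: sqrt(12799)/4 ≈ 28.283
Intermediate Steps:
L = 4 (L = 0 + 4 = 4)
O(P, R) = 10 (O(P, R) = 4 + 6 = 10)
Y = 800 (Y = (22 + 10)*(-5)**2 = 32*25 = 800)
sqrt(Y + w(-16)) = sqrt(800 + 1/(-16)) = sqrt(800 - 1/16) = sqrt(12799/16) = sqrt(12799)/4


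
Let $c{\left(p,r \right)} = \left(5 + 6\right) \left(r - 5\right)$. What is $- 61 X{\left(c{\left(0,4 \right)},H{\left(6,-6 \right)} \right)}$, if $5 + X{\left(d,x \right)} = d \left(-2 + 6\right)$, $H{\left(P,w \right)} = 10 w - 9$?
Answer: $2989$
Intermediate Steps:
$H{\left(P,w \right)} = -9 + 10 w$
$c{\left(p,r \right)} = -55 + 11 r$ ($c{\left(p,r \right)} = 11 \left(-5 + r\right) = -55 + 11 r$)
$X{\left(d,x \right)} = -5 + 4 d$ ($X{\left(d,x \right)} = -5 + d \left(-2 + 6\right) = -5 + d 4 = -5 + 4 d$)
$- 61 X{\left(c{\left(0,4 \right)},H{\left(6,-6 \right)} \right)} = - 61 \left(-5 + 4 \left(-55 + 11 \cdot 4\right)\right) = - 61 \left(-5 + 4 \left(-55 + 44\right)\right) = - 61 \left(-5 + 4 \left(-11\right)\right) = - 61 \left(-5 - 44\right) = \left(-61\right) \left(-49\right) = 2989$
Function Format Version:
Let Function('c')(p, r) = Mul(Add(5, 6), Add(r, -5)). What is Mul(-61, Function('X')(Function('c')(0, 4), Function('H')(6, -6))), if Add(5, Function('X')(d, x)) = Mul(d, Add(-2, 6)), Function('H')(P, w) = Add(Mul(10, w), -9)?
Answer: 2989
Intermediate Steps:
Function('H')(P, w) = Add(-9, Mul(10, w))
Function('c')(p, r) = Add(-55, Mul(11, r)) (Function('c')(p, r) = Mul(11, Add(-5, r)) = Add(-55, Mul(11, r)))
Function('X')(d, x) = Add(-5, Mul(4, d)) (Function('X')(d, x) = Add(-5, Mul(d, Add(-2, 6))) = Add(-5, Mul(d, 4)) = Add(-5, Mul(4, d)))
Mul(-61, Function('X')(Function('c')(0, 4), Function('H')(6, -6))) = Mul(-61, Add(-5, Mul(4, Add(-55, Mul(11, 4))))) = Mul(-61, Add(-5, Mul(4, Add(-55, 44)))) = Mul(-61, Add(-5, Mul(4, -11))) = Mul(-61, Add(-5, -44)) = Mul(-61, -49) = 2989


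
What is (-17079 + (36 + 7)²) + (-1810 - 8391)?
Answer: -25431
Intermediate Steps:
(-17079 + (36 + 7)²) + (-1810 - 8391) = (-17079 + 43²) - 10201 = (-17079 + 1849) - 10201 = -15230 - 10201 = -25431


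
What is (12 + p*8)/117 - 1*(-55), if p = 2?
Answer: 6463/117 ≈ 55.239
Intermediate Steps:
(12 + p*8)/117 - 1*(-55) = (12 + 2*8)/117 - 1*(-55) = (12 + 16)*(1/117) + 55 = 28*(1/117) + 55 = 28/117 + 55 = 6463/117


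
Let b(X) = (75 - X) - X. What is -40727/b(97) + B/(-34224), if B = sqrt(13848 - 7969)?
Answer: 40727/119 - sqrt(5879)/34224 ≈ 342.24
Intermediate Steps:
B = sqrt(5879) ≈ 76.675
b(X) = 75 - 2*X
-40727/b(97) + B/(-34224) = -40727/(75 - 2*97) + sqrt(5879)/(-34224) = -40727/(75 - 194) + sqrt(5879)*(-1/34224) = -40727/(-119) - sqrt(5879)/34224 = -40727*(-1/119) - sqrt(5879)/34224 = 40727/119 - sqrt(5879)/34224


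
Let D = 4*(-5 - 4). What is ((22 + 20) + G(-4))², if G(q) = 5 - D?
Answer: 6889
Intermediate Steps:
D = -36 (D = 4*(-9) = -36)
G(q) = 41 (G(q) = 5 - 1*(-36) = 5 + 36 = 41)
((22 + 20) + G(-4))² = ((22 + 20) + 41)² = (42 + 41)² = 83² = 6889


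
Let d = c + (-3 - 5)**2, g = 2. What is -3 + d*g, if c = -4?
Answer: 117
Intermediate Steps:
d = 60 (d = -4 + (-3 - 5)**2 = -4 + (-8)**2 = -4 + 64 = 60)
-3 + d*g = -3 + 60*2 = -3 + 120 = 117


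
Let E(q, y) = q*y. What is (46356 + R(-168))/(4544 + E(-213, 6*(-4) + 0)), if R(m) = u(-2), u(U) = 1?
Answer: 46357/9656 ≈ 4.8008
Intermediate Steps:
R(m) = 1
(46356 + R(-168))/(4544 + E(-213, 6*(-4) + 0)) = (46356 + 1)/(4544 - 213*(6*(-4) + 0)) = 46357/(4544 - 213*(-24 + 0)) = 46357/(4544 - 213*(-24)) = 46357/(4544 + 5112) = 46357/9656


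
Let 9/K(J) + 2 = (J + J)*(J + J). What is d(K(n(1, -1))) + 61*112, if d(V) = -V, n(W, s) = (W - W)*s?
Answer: 13673/2 ≈ 6836.5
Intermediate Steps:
n(W, s) = 0 (n(W, s) = 0*s = 0)
K(J) = 9/(-2 + 4*J**2) (K(J) = 9/(-2 + (J + J)*(J + J)) = 9/(-2 + (2*J)*(2*J)) = 9/(-2 + 4*J**2))
d(K(n(1, -1))) + 61*112 = -9/(2*(-1 + 2*0**2)) + 61*112 = -9/(2*(-1 + 2*0)) + 6832 = -9/(2*(-1 + 0)) + 6832 = -9/(2*(-1)) + 6832 = -9*(-1)/2 + 6832 = -1*(-9/2) + 6832 = 9/2 + 6832 = 13673/2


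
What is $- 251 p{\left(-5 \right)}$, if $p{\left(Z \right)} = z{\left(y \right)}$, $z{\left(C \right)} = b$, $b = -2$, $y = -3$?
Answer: $502$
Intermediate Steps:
$z{\left(C \right)} = -2$
$p{\left(Z \right)} = -2$
$- 251 p{\left(-5 \right)} = \left(-251\right) \left(-2\right) = 502$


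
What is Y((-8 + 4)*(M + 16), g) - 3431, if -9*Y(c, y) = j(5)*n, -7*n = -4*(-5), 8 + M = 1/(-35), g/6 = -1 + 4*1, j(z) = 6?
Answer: -72011/21 ≈ -3429.1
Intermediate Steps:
g = 18 (g = 6*(-1 + 4*1) = 6*(-1 + 4) = 6*3 = 18)
M = -281/35 (M = -8 + 1/(-35) = -8 - 1/35 = -281/35 ≈ -8.0286)
n = -20/7 (n = -(-4)*(-5)/7 = -1/7*20 = -20/7 ≈ -2.8571)
Y(c, y) = 40/21 (Y(c, y) = -2*(-20)/(3*7) = -1/9*(-120/7) = 40/21)
Y((-8 + 4)*(M + 16), g) - 3431 = 40/21 - 3431 = -72011/21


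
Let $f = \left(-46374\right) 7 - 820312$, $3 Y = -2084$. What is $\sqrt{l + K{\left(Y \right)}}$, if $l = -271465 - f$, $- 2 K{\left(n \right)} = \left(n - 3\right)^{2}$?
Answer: $\frac{\sqrt{22683442}}{6} \approx 793.79$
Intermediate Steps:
$Y = - \frac{2084}{3}$ ($Y = \frac{1}{3} \left(-2084\right) = - \frac{2084}{3} \approx -694.67$)
$K{\left(n \right)} = - \frac{\left(-3 + n\right)^{2}}{2}$ ($K{\left(n \right)} = - \frac{\left(n - 3\right)^{2}}{2} = - \frac{\left(-3 + n\right)^{2}}{2}$)
$f = -1144930$ ($f = -324618 - 820312 = -1144930$)
$l = 873465$ ($l = -271465 - -1144930 = -271465 + 1144930 = 873465$)
$\sqrt{l + K{\left(Y \right)}} = \sqrt{873465 - \frac{\left(-3 - \frac{2084}{3}\right)^{2}}{2}} = \sqrt{873465 - \frac{\left(- \frac{2093}{3}\right)^{2}}{2}} = \sqrt{873465 - \frac{4380649}{18}} = \sqrt{\frac{11341721}{18}} = \frac{\sqrt{22683442}}{6}$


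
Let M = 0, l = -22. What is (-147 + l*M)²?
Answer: 21609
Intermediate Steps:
(-147 + l*M)² = (-147 - 22*0)² = (-147 + 0)² = (-147)² = 21609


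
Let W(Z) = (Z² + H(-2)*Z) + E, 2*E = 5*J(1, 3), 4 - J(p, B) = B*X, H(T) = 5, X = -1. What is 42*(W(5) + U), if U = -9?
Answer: 2457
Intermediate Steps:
J(p, B) = 4 + B (J(p, B) = 4 - B*(-1) = 4 - (-1)*B = 4 + B)
E = 35/2 (E = (5*(4 + 3))/2 = (5*7)/2 = (½)*35 = 35/2 ≈ 17.500)
W(Z) = 35/2 + Z² + 5*Z (W(Z) = (Z² + 5*Z) + 35/2 = 35/2 + Z² + 5*Z)
42*(W(5) + U) = 42*((35/2 + 5² + 5*5) - 9) = 42*((35/2 + 25 + 25) - 9) = 42*(135/2 - 9) = 42*(117/2) = 2457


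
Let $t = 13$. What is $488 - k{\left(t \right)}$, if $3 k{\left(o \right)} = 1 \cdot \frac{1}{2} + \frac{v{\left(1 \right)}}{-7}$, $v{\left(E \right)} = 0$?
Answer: $\frac{2927}{6} \approx 487.83$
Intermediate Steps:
$k{\left(o \right)} = \frac{1}{6}$ ($k{\left(o \right)} = \frac{1 \cdot \frac{1}{2} + \frac{0}{-7}}{3} = \frac{1 \cdot \frac{1}{2} + 0 \left(- \frac{1}{7}\right)}{3} = \frac{\frac{1}{2} + 0}{3} = \frac{1}{3} \cdot \frac{1}{2} = \frac{1}{6}$)
$488 - k{\left(t \right)} = 488 - \frac{1}{6} = \frac{2927}{6}$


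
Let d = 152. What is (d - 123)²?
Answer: 841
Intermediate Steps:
(d - 123)² = (152 - 123)² = 29² = 841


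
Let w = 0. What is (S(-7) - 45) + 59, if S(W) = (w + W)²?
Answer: 63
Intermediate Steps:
S(W) = W² (S(W) = (0 + W)² = W²)
(S(-7) - 45) + 59 = ((-7)² - 45) + 59 = (49 - 45) + 59 = 4 + 59 = 63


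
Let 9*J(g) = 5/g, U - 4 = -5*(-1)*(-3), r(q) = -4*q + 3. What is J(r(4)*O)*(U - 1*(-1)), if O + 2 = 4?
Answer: 25/117 ≈ 0.21368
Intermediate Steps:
O = 2 (O = -2 + 4 = 2)
r(q) = 3 - 4*q
U = -11 (U = 4 - 5*(-1)*(-3) = 4 + 5*(-3) = 4 - 15 = -11)
J(g) = 5/(9*g) (J(g) = (5/g)/9 = 5/(9*g))
J(r(4)*O)*(U - 1*(-1)) = (5/(9*(((3 - 4*4)*2))))*(-11 - 1*(-1)) = (5/(9*(((3 - 16)*2))))*(-11 + 1) = (5/(9*((-13*2))))*(-10) = ((5/9)/(-26))*(-10) = ((5/9)*(-1/26))*(-10) = -5/234*(-10) = 25/117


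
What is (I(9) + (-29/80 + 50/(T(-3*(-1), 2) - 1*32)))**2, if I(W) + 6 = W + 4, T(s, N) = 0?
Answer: 41209/1600 ≈ 25.756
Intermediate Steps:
I(W) = -2 + W (I(W) = -6 + (W + 4) = -6 + (4 + W) = -2 + W)
(I(9) + (-29/80 + 50/(T(-3*(-1), 2) - 1*32)))**2 = ((-2 + 9) + (-29/80 + 50/(0 - 1*32)))**2 = (7 + (-29*1/80 + 50/(0 - 32)))**2 = (7 + (-29/80 + 50/(-32)))**2 = (7 + (-29/80 + 50*(-1/32)))**2 = (7 + (-29/80 - 25/16))**2 = (7 - 77/40)**2 = (203/40)**2 = 41209/1600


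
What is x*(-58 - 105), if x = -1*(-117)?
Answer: -19071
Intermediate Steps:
x = 117
x*(-58 - 105) = 117*(-58 - 105) = 117*(-163) = -19071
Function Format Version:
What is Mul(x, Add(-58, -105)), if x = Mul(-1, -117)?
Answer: -19071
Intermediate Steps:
x = 117
Mul(x, Add(-58, -105)) = Mul(117, Add(-58, -105)) = Mul(117, -163) = -19071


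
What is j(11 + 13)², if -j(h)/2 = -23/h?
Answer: 529/144 ≈ 3.6736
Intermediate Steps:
j(h) = 46/h (j(h) = -(-46)/h = 46/h)
j(11 + 13)² = (46/(11 + 13))² = (46/24)² = (46*(1/24))² = (23/12)² = 529/144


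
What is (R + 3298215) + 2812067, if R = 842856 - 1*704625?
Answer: 6248513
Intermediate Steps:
R = 138231 (R = 842856 - 704625 = 138231)
(R + 3298215) + 2812067 = (138231 + 3298215) + 2812067 = 3436446 + 2812067 = 6248513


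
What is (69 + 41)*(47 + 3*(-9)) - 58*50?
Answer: -700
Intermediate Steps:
(69 + 41)*(47 + 3*(-9)) - 58*50 = 110*(47 - 27) - 2900 = 110*20 - 2900 = 2200 - 2900 = -700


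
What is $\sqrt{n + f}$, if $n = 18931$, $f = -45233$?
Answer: $i \sqrt{26302} \approx 162.18 i$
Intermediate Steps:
$\sqrt{n + f} = \sqrt{18931 - 45233} = \sqrt{-26302} = i \sqrt{26302}$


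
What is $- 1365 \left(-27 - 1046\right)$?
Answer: $1464645$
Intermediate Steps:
$- 1365 \left(-27 - 1046\right) = \left(-1365\right) \left(-1073\right) = 1464645$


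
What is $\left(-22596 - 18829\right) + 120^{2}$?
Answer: $-27025$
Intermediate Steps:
$\left(-22596 - 18829\right) + 120^{2} = -41425 + 14400 = -27025$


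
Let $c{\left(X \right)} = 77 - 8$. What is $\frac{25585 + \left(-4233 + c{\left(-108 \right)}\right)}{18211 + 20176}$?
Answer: $\frac{21421}{38387} \approx 0.55803$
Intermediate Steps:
$c{\left(X \right)} = 69$
$\frac{25585 + \left(-4233 + c{\left(-108 \right)}\right)}{18211 + 20176} = \frac{25585 + \left(-4233 + 69\right)}{18211 + 20176} = \frac{25585 - 4164}{38387} = 21421 \cdot \frac{1}{38387} = \frac{21421}{38387}$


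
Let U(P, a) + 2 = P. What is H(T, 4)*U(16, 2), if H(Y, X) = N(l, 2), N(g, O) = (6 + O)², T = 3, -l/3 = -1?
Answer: 896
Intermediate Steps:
l = 3 (l = -3*(-1) = 3)
U(P, a) = -2 + P
H(Y, X) = 64 (H(Y, X) = (6 + 2)² = 8² = 64)
H(T, 4)*U(16, 2) = 64*(-2 + 16) = 64*14 = 896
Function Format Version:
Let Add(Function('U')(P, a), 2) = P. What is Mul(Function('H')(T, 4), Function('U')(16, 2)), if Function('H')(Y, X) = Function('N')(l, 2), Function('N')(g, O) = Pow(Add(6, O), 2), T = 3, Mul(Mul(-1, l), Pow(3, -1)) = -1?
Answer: 896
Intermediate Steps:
l = 3 (l = Mul(-3, -1) = 3)
Function('U')(P, a) = Add(-2, P)
Function('H')(Y, X) = 64 (Function('H')(Y, X) = Pow(Add(6, 2), 2) = Pow(8, 2) = 64)
Mul(Function('H')(T, 4), Function('U')(16, 2)) = Mul(64, Add(-2, 16)) = Mul(64, 14) = 896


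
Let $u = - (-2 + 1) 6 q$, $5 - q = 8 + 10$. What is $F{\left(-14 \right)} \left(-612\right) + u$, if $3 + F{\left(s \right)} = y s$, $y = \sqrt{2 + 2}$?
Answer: $18894$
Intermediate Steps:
$q = -13$ ($q = 5 - \left(8 + 10\right) = 5 - 18 = -13$)
$y = 2$ ($y = \sqrt{4} = 2$)
$F{\left(s \right)} = -3 + 2 s$
$u = -78$ ($u = - (-2 + 1) 6 \left(-13\right) = \left(-1\right) \left(-1\right) 6 \left(-13\right) = 1 \cdot 6 \left(-13\right) = 6 \left(-13\right) = -78$)
$F{\left(-14 \right)} \left(-612\right) + u = \left(-3 + 2 \left(-14\right)\right) \left(-612\right) - 78 = \left(-3 - 28\right) \left(-612\right) - 78 = \left(-31\right) \left(-612\right) - 78 = 18972 - 78 = 18894$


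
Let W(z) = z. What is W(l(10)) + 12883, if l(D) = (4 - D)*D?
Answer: 12823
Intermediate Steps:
l(D) = D*(4 - D)
W(l(10)) + 12883 = 10*(4 - 1*10) + 12883 = 10*(4 - 10) + 12883 = 10*(-6) + 12883 = -60 + 12883 = 12823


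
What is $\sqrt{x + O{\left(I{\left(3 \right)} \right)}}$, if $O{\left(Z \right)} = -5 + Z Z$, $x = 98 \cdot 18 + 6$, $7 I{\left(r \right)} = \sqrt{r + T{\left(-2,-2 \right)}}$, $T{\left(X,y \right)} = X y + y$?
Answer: $\frac{93 \sqrt{10}}{7} \approx 42.013$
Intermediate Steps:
$T{\left(X,y \right)} = y + X y$
$I{\left(r \right)} = \frac{\sqrt{2 + r}}{7}$ ($I{\left(r \right)} = \frac{\sqrt{r - 2 \left(1 - 2\right)}}{7} = \frac{\sqrt{r - -2}}{7} = \frac{\sqrt{r + 2}}{7} = \frac{\sqrt{2 + r}}{7}$)
$x = 1770$ ($x = 1764 + 6 = 1770$)
$O{\left(Z \right)} = -5 + Z^{2}$
$\sqrt{x + O{\left(I{\left(3 \right)} \right)}} = \sqrt{1770 - \left(5 - \left(\frac{\sqrt{2 + 3}}{7}\right)^{2}\right)} = \sqrt{1770 - \left(5 - \left(\frac{\sqrt{5}}{7}\right)^{2}\right)} = \sqrt{1770 + \left(-5 + \frac{5}{49}\right)} = \sqrt{1770 - \frac{240}{49}} = \sqrt{\frac{86490}{49}} = \frac{93 \sqrt{10}}{7}$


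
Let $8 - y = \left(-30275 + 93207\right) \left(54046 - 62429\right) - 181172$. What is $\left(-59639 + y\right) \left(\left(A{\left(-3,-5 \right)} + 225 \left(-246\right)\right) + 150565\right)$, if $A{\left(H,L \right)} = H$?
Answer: $50241515480364$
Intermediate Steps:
$y = 527740136$ ($y = 8 - \left(\left(-30275 + 93207\right) \left(54046 - 62429\right) - 181172\right) = 8 - \left(62932 \left(-8383\right) - 181172\right) = 8 - \left(-527558956 - 181172\right) = 8 - -527740128 = 8 + 527740128 = 527740136$)
$\left(-59639 + y\right) \left(\left(A{\left(-3,-5 \right)} + 225 \left(-246\right)\right) + 150565\right) = \left(-59639 + 527740136\right) \left(\left(-3 + 225 \left(-246\right)\right) + 150565\right) = 527680497 \left(\left(-3 - 55350\right) + 150565\right) = 527680497 \left(-55353 + 150565\right) = 527680497 \cdot 95212 = 50241515480364$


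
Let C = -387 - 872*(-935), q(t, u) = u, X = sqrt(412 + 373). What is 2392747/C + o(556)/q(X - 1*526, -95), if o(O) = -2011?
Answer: 266591604/11059805 ≈ 24.105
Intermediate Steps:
X = sqrt(785) ≈ 28.018
C = 814933 (C = -387 + 815320 = 814933)
2392747/C + o(556)/q(X - 1*526, -95) = 2392747/814933 - 2011/(-95) = 2392747*(1/814933) - 2011*(-1/95) = 341821/116419 + 2011/95 = 266591604/11059805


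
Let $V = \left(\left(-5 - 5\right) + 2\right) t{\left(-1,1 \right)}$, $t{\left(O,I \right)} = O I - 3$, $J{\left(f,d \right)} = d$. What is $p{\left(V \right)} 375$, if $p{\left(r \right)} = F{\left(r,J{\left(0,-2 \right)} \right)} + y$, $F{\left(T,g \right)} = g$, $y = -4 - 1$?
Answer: $-2625$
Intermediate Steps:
$y = -5$ ($y = -4 - 1 = -5$)
$t{\left(O,I \right)} = -3 + I O$ ($t{\left(O,I \right)} = I O - 3 = -3 + I O$)
$V = 32$ ($V = \left(\left(-5 - 5\right) + 2\right) \left(-3 + 1 \left(-1\right)\right) = \left(\left(-5 - 5\right) + 2\right) \left(-3 - 1\right) = \left(-10 + 2\right) \left(-4\right) = \left(-8\right) \left(-4\right) = 32$)
$p{\left(r \right)} = -7$ ($p{\left(r \right)} = -2 - 5 = -7$)
$p{\left(V \right)} 375 = \left(-7\right) 375 = -2625$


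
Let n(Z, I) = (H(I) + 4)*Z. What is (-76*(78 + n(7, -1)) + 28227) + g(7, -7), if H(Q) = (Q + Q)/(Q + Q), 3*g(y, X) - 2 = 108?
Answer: 59027/3 ≈ 19676.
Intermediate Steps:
g(y, X) = 110/3 (g(y, X) = ⅔ + (⅓)*108 = ⅔ + 36 = 110/3)
H(Q) = 1 (H(Q) = (2*Q)/((2*Q)) = (2*Q)*(1/(2*Q)) = 1)
n(Z, I) = 5*Z (n(Z, I) = (1 + 4)*Z = 5*Z)
(-76*(78 + n(7, -1)) + 28227) + g(7, -7) = (-76*(78 + 5*7) + 28227) + 110/3 = (-76*(78 + 35) + 28227) + 110/3 = (-76*113 + 28227) + 110/3 = (-8588 + 28227) + 110/3 = 19639 + 110/3 = 59027/3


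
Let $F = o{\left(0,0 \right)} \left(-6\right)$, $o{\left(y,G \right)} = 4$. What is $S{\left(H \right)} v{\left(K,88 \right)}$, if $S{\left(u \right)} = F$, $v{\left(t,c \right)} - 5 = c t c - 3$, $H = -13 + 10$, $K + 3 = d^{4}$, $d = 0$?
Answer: $557520$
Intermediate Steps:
$K = -3$ ($K = -3 + 0^{4} = -3 + 0 = -3$)
$H = -3$
$F = -24$ ($F = 4 \left(-6\right) = -24$)
$v{\left(t,c \right)} = 2 + t c^{2}$ ($v{\left(t,c \right)} = 5 + \left(c t c - 3\right) = 5 + \left(t c^{2} - 3\right) = 5 + \left(-3 + t c^{2}\right) = 2 + t c^{2}$)
$S{\left(u \right)} = -24$
$S{\left(H \right)} v{\left(K,88 \right)} = - 24 \left(2 - 3 \cdot 88^{2}\right) = - 24 \left(2 - 23232\right) = \left(-24\right) \left(-23230\right) = 557520$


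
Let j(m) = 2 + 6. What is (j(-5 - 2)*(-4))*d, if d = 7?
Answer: -224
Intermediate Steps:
j(m) = 8
(j(-5 - 2)*(-4))*d = (8*(-4))*7 = -32*7 = -224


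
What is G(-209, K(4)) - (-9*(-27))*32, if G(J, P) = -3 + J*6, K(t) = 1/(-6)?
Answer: -9033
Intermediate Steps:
K(t) = -⅙
G(J, P) = -3 + 6*J
G(-209, K(4)) - (-9*(-27))*32 = (-3 + 6*(-209)) - (-9*(-27))*32 = (-3 - 1254) - 243*32 = -1257 - 1*7776 = -1257 - 7776 = -9033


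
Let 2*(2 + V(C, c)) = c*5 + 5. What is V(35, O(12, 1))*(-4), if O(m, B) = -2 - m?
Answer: 138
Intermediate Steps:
V(C, c) = ½ + 5*c/2 (V(C, c) = -2 + (c*5 + 5)/2 = -2 + (5*c + 5)/2 = -2 + (5 + 5*c)/2 = -2 + (5/2 + 5*c/2) = ½ + 5*c/2)
V(35, O(12, 1))*(-4) = (½ + 5*(-2 - 1*12)/2)*(-4) = (½ + 5*(-2 - 12)/2)*(-4) = (½ + (5/2)*(-14))*(-4) = (½ - 35)*(-4) = -69/2*(-4) = 138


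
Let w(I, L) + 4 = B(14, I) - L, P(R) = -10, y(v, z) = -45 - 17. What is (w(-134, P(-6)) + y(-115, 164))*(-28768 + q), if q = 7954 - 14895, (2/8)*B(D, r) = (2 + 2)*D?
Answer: -5999112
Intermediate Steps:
y(v, z) = -62
B(D, r) = 16*D (B(D, r) = 4*((2 + 2)*D) = 4*(4*D) = 16*D)
w(I, L) = 220 - L (w(I, L) = -4 + (16*14 - L) = -4 + (224 - L) = 220 - L)
q = -6941
(w(-134, P(-6)) + y(-115, 164))*(-28768 + q) = ((220 - 1*(-10)) - 62)*(-28768 - 6941) = ((220 + 10) - 62)*(-35709) = (230 - 62)*(-35709) = 168*(-35709) = -5999112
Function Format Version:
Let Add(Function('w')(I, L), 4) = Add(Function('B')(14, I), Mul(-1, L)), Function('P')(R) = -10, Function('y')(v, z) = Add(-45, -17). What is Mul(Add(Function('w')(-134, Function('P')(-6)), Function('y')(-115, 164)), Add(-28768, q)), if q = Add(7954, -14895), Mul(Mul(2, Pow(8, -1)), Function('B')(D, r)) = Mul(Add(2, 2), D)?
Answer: -5999112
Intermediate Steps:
Function('y')(v, z) = -62
Function('B')(D, r) = Mul(16, D) (Function('B')(D, r) = Mul(4, Mul(Add(2, 2), D)) = Mul(4, Mul(4, D)) = Mul(16, D))
Function('w')(I, L) = Add(220, Mul(-1, L)) (Function('w')(I, L) = Add(-4, Add(Mul(16, 14), Mul(-1, L))) = Add(-4, Add(224, Mul(-1, L))) = Add(220, Mul(-1, L)))
q = -6941
Mul(Add(Function('w')(-134, Function('P')(-6)), Function('y')(-115, 164)), Add(-28768, q)) = Mul(Add(Add(220, Mul(-1, -10)), -62), Add(-28768, -6941)) = Mul(Add(Add(220, 10), -62), -35709) = Mul(Add(230, -62), -35709) = Mul(168, -35709) = -5999112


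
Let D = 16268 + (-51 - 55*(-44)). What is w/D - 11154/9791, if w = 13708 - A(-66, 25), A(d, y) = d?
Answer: -73015864/182474867 ≈ -0.40014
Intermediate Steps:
D = 18637 (D = 16268 + (-51 + 2420) = 16268 + 2369 = 18637)
w = 13774 (w = 13708 - 1*(-66) = 13708 + 66 = 13774)
w/D - 11154/9791 = 13774/18637 - 11154/9791 = -73015864/182474867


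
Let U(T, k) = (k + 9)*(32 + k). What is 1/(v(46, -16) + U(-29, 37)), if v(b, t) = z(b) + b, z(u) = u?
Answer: 1/3266 ≈ 0.00030618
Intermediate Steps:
U(T, k) = (9 + k)*(32 + k)
v(b, t) = 2*b (v(b, t) = b + b = 2*b)
1/(v(46, -16) + U(-29, 37)) = 1/(2*46 + (288 + 37**2 + 41*37)) = 1/(92 + (288 + 1369 + 1517)) = 1/(92 + 3174) = 1/3266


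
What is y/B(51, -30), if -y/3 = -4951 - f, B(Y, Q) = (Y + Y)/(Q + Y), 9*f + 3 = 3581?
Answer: 336959/102 ≈ 3303.5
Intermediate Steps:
f = 3578/9 (f = -⅓ + (⅑)*3581 = -⅓ + 3581/9 = 3578/9 ≈ 397.56)
B(Y, Q) = 2*Y/(Q + Y) (B(Y, Q) = (2*Y)/(Q + Y) = 2*Y/(Q + Y))
y = 48137/3 (y = -3*(-4951 - 1*3578/9) = -3*(-4951 - 3578/9) = -3*(-48137/9) = 48137/3 ≈ 16046.)
y/B(51, -30) = 48137/(3*((2*51/(-30 + 51)))) = 48137/(3*((2*51/21))) = 48137/(3*((2*51*(1/21)))) = 48137/(3*(34/7)) = (48137/3)*(7/34) = 336959/102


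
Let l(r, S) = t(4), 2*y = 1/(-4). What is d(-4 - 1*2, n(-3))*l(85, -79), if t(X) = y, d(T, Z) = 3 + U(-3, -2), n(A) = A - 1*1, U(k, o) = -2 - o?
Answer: -3/8 ≈ -0.37500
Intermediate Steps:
n(A) = -1 + A (n(A) = A - 1 = -1 + A)
y = -⅛ (y = (½)/(-4) = (½)*(-¼) = -⅛ ≈ -0.12500)
d(T, Z) = 3 (d(T, Z) = 3 + (-2 - 1*(-2)) = 3 + (-2 + 2) = 3 + 0 = 3)
t(X) = -⅛
l(r, S) = -⅛
d(-4 - 1*2, n(-3))*l(85, -79) = 3*(-⅛) = -3/8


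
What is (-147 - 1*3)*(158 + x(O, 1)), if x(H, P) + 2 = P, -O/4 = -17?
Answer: -23550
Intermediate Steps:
O = 68 (O = -4*(-17) = 68)
x(H, P) = -2 + P
(-147 - 1*3)*(158 + x(O, 1)) = (-147 - 1*3)*(158 + (-2 + 1)) = (-147 - 3)*(158 - 1) = -150*157 = -23550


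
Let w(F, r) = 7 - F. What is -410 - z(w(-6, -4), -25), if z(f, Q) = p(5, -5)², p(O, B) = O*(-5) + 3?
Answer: -894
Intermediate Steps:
p(O, B) = 3 - 5*O (p(O, B) = -5*O + 3 = 3 - 5*O)
z(f, Q) = 484 (z(f, Q) = (3 - 5*5)² = (3 - 25)² = (-22)² = 484)
-410 - z(w(-6, -4), -25) = -410 - 1*484 = -410 - 484 = -894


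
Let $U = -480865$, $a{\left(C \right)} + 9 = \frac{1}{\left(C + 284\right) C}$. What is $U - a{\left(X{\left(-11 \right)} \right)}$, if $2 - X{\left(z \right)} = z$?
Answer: $- \frac{1856585017}{3861} \approx -4.8086 \cdot 10^{5}$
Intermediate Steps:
$X{\left(z \right)} = 2 - z$
$a{\left(C \right)} = -9 + \frac{1}{C \left(284 + C\right)}$ ($a{\left(C \right)} = -9 + \frac{1}{\left(C + 284\right) C} = -9 + \frac{1}{\left(284 + C\right) C} = -9 + \frac{1}{C \left(284 + C\right)}$)
$U - a{\left(X{\left(-11 \right)} \right)} = -480865 - \frac{1 - 2556 \left(2 - -11\right) - 9 \left(2 - -11\right)^{2}}{\left(2 - -11\right) \left(284 + \left(2 - -11\right)\right)} = -480865 - \frac{1 - 2556 \left(2 + 11\right) - 9 \left(2 + 11\right)^{2}}{\left(2 + 11\right) \left(284 + \left(2 + 11\right)\right)} = -480865 - \frac{1 - 33228 - 9 \cdot 13^{2}}{13 \left(284 + 13\right)} = -480865 - \frac{1 - 33228 - 1521}{13 \cdot 297} = -480865 - \frac{1}{13} \cdot \frac{1}{297} \left(1 - 33228 - 1521\right) = -480865 - \frac{1}{13} \cdot \frac{1}{297} \left(-34748\right) = -480865 - - \frac{34748}{3861} = -480865 + \frac{34748}{3861} = - \frac{1856585017}{3861}$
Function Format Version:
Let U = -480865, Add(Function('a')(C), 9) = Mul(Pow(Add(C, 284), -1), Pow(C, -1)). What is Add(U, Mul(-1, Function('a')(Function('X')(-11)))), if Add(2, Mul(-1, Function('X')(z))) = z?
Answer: Rational(-1856585017, 3861) ≈ -4.8086e+5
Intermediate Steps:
Function('X')(z) = Add(2, Mul(-1, z))
Function('a')(C) = Add(-9, Mul(Pow(C, -1), Pow(Add(284, C), -1))) (Function('a')(C) = Add(-9, Mul(Pow(Add(C, 284), -1), Pow(C, -1))) = Add(-9, Mul(Pow(Add(284, C), -1), Pow(C, -1))) = Add(-9, Mul(Pow(C, -1), Pow(Add(284, C), -1))))
Add(U, Mul(-1, Function('a')(Function('X')(-11)))) = Add(-480865, Mul(-1, Mul(Pow(Add(2, Mul(-1, -11)), -1), Pow(Add(284, Add(2, Mul(-1, -11))), -1), Add(1, Mul(-2556, Add(2, Mul(-1, -11))), Mul(-9, Pow(Add(2, Mul(-1, -11)), 2)))))) = Add(-480865, Mul(-1, Mul(Pow(Add(2, 11), -1), Pow(Add(284, Add(2, 11)), -1), Add(1, Mul(-2556, Add(2, 11)), Mul(-9, Pow(Add(2, 11), 2)))))) = Add(-480865, Mul(-1, Mul(Pow(13, -1), Pow(Add(284, 13), -1), Add(1, Mul(-2556, 13), Mul(-9, Pow(13, 2)))))) = Add(-480865, Mul(-1, Mul(Rational(1, 13), Pow(297, -1), Add(1, -33228, Mul(-9, 169))))) = Add(-480865, Mul(-1, Mul(Rational(1, 13), Rational(1, 297), Add(1, -33228, -1521)))) = Add(-480865, Mul(-1, Mul(Rational(1, 13), Rational(1, 297), -34748))) = Add(-480865, Mul(-1, Rational(-34748, 3861))) = Add(-480865, Rational(34748, 3861)) = Rational(-1856585017, 3861)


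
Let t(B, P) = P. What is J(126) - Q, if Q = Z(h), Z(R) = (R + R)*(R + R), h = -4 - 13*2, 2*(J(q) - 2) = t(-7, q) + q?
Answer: -3472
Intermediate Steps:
J(q) = 2 + q (J(q) = 2 + (q + q)/2 = 2 + (2*q)/2 = 2 + q)
h = -30 (h = -4 - 26 = -30)
Z(R) = 4*R² (Z(R) = (2*R)*(2*R) = 4*R²)
Q = 3600 (Q = 4*(-30)² = 4*900 = 3600)
J(126) - Q = (2 + 126) - 1*3600 = 128 - 3600 = -3472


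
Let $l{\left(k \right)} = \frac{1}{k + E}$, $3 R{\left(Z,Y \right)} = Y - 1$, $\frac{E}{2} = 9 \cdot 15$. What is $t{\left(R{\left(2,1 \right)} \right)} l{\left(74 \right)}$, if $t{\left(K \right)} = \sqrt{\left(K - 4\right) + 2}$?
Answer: $\frac{i \sqrt{2}}{344} \approx 0.0041111 i$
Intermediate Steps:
$E = 270$ ($E = 2 \cdot 9 \cdot 15 = 2 \cdot 135 = 270$)
$R{\left(Z,Y \right)} = - \frac{1}{3} + \frac{Y}{3}$ ($R{\left(Z,Y \right)} = \frac{Y - 1}{3} = \frac{-1 + Y}{3} = - \frac{1}{3} + \frac{Y}{3}$)
$l{\left(k \right)} = \frac{1}{270 + k}$ ($l{\left(k \right)} = \frac{1}{k + 270} = \frac{1}{270 + k}$)
$t{\left(K \right)} = \sqrt{-2 + K}$ ($t{\left(K \right)} = \sqrt{\left(K - 4\right) + 2} = \sqrt{\left(-4 + K\right) + 2} = \sqrt{-2 + K}$)
$t{\left(R{\left(2,1 \right)} \right)} l{\left(74 \right)} = \frac{\sqrt{-2 + \left(- \frac{1}{3} + \frac{1}{3} \cdot 1\right)}}{270 + 74} = \frac{\sqrt{-2 + \left(- \frac{1}{3} + \frac{1}{3}\right)}}{344} = \sqrt{-2 + 0} \cdot \frac{1}{344} = \sqrt{-2} \cdot \frac{1}{344} = i \sqrt{2} \cdot \frac{1}{344} = \frac{i \sqrt{2}}{344}$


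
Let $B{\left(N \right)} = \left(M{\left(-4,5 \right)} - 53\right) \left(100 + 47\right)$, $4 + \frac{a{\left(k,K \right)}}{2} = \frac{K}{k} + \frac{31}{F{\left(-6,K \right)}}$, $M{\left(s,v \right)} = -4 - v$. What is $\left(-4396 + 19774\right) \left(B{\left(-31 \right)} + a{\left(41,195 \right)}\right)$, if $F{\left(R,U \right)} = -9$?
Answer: $- \frac{17249246300}{123} \approx -1.4024 \cdot 10^{8}$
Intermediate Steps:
$a{\left(k,K \right)} = - \frac{134}{9} + \frac{2 K}{k}$ ($a{\left(k,K \right)} = -8 + 2 \left(\frac{K}{k} + \frac{31}{-9}\right) = -8 + 2 \left(\frac{K}{k} + 31 \left(- \frac{1}{9}\right)\right) = -8 + 2 \left(\frac{K}{k} - \frac{31}{9}\right) = -8 + 2 \left(- \frac{31}{9} + \frac{K}{k}\right) = -8 + \left(- \frac{62}{9} + \frac{2 K}{k}\right) = - \frac{134}{9} + \frac{2 K}{k}$)
$B{\left(N \right)} = -9114$ ($B{\left(N \right)} = \left(\left(-4 - 5\right) - 53\right) \left(100 + 47\right) = \left(\left(-4 - 5\right) - 53\right) 147 = \left(-9 - 53\right) 147 = \left(-62\right) 147 = -9114$)
$\left(-4396 + 19774\right) \left(B{\left(-31 \right)} + a{\left(41,195 \right)}\right) = \left(-4396 + 19774\right) \left(-9114 - \left(\frac{134}{9} - \frac{390}{41}\right)\right) = 15378 \left(-9114 - \left(\frac{134}{9} - \frac{390}{41}\right)\right) = 15378 \left(-9114 + \left(- \frac{134}{9} + \frac{390}{41}\right)\right) = 15378 \left(-9114 - \frac{1984}{369}\right) = 15378 \left(- \frac{3365050}{369}\right) = - \frac{17249246300}{123}$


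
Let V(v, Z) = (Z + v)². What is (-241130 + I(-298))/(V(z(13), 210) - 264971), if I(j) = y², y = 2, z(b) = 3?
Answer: 120563/109801 ≈ 1.0980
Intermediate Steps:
I(j) = 4 (I(j) = 2² = 4)
(-241130 + I(-298))/(V(z(13), 210) - 264971) = (-241130 + 4)/((210 + 3)² - 264971) = -241126/(213² - 264971) = -241126/(45369 - 264971) = -241126/(-219602) = -241126*(-1/219602) = 120563/109801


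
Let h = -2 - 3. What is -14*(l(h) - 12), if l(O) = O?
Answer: 238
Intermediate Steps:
h = -5
-14*(l(h) - 12) = -14*(-5 - 12) = -14*(-17) = 238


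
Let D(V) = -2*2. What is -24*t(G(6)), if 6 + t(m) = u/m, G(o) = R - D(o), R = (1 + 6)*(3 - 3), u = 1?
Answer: 138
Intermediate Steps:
D(V) = -4
R = 0 (R = 7*0 = 0)
G(o) = 4 (G(o) = 0 - 1*(-4) = 0 + 4 = 4)
t(m) = -6 + 1/m
-24*t(G(6)) = -24*(-6 + 1/4) = -24*(-23/4) = 138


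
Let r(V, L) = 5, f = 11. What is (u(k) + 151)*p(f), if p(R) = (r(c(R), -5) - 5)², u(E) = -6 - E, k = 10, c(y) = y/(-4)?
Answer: 0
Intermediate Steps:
c(y) = -y/4 (c(y) = y*(-¼) = -y/4)
p(R) = 0 (p(R) = (5 - 5)² = 0² = 0)
(u(k) + 151)*p(f) = ((-6 - 1*10) + 151)*0 = ((-6 - 10) + 151)*0 = (-16 + 151)*0 = 135*0 = 0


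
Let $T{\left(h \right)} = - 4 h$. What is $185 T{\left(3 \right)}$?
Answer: $-2220$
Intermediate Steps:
$185 T{\left(3 \right)} = 185 \left(\left(-4\right) 3\right) = 185 \left(-12\right) = -2220$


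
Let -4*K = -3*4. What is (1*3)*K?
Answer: 9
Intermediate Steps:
K = 3 (K = -(-3)*4/4 = -¼*(-12) = 3)
(1*3)*K = (1*3)*3 = 3*3 = 9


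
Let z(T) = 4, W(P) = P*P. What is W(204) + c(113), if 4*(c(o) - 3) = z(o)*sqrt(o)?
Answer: 41619 + sqrt(113) ≈ 41630.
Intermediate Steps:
W(P) = P**2
c(o) = 3 + sqrt(o) (c(o) = 3 + (4*sqrt(o))/4 = 3 + sqrt(o))
W(204) + c(113) = 204**2 + (3 + sqrt(113)) = 41616 + (3 + sqrt(113)) = 41619 + sqrt(113)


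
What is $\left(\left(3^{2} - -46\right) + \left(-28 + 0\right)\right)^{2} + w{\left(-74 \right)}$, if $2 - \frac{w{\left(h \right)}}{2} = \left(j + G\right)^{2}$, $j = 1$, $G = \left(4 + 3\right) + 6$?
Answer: $341$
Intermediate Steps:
$G = 13$ ($G = 7 + 6 = 13$)
$w{\left(h \right)} = -388$ ($w{\left(h \right)} = 4 - 2 \left(1 + 13\right)^{2} = 4 - 2 \cdot 14^{2} = 4 - 392 = -388$)
$\left(\left(3^{2} - -46\right) + \left(-28 + 0\right)\right)^{2} + w{\left(-74 \right)} = \left(\left(3^{2} - -46\right) + \left(-28 + 0\right)\right)^{2} - 388 = \left(\left(9 + 46\right) - 28\right)^{2} - 388 = \left(55 - 28\right)^{2} - 388 = 27^{2} - 388 = 729 - 388 = 341$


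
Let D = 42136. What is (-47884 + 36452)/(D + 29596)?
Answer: -2858/17933 ≈ -0.15937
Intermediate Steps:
(-47884 + 36452)/(D + 29596) = (-47884 + 36452)/(42136 + 29596) = -11432/71732 = -11432*1/71732 = -2858/17933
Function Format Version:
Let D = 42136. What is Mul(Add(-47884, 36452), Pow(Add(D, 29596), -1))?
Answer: Rational(-2858, 17933) ≈ -0.15937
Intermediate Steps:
Mul(Add(-47884, 36452), Pow(Add(D, 29596), -1)) = Mul(Add(-47884, 36452), Pow(Add(42136, 29596), -1)) = Mul(-11432, Pow(71732, -1)) = Mul(-11432, Rational(1, 71732)) = Rational(-2858, 17933)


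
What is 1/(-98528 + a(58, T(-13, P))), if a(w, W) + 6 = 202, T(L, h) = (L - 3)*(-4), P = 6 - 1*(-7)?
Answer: -1/98332 ≈ -1.0170e-5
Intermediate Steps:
P = 13 (P = 6 + 7 = 13)
T(L, h) = 12 - 4*L (T(L, h) = (-3 + L)*(-4) = 12 - 4*L)
a(w, W) = 196 (a(w, W) = -6 + 202 = 196)
1/(-98528 + a(58, T(-13, P))) = 1/(-98528 + 196) = 1/(-98332) = -1/98332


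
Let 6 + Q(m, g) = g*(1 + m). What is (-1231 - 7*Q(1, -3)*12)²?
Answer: 49729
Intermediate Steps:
Q(m, g) = -6 + g*(1 + m)
(-1231 - 7*Q(1, -3)*12)² = (-1231 - 7*(-6 - 3 - 3*1)*12)² = (-1231 - 7*(-6 - 3 - 3)*12)² = (-1231 - 7*(-12)*12)² = (-1231 + 84*12)² = (-1231 + 1008)² = (-223)² = 49729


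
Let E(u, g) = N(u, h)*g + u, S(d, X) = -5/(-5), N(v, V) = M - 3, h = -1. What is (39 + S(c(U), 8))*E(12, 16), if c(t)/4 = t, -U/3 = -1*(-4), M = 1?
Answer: -800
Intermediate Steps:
N(v, V) = -2 (N(v, V) = 1 - 3 = -2)
U = -12 (U = -(-3)*(-4) = -3*4 = -12)
c(t) = 4*t
S(d, X) = 1 (S(d, X) = -5*(-1/5) = 1)
E(u, g) = u - 2*g (E(u, g) = -2*g + u = u - 2*g)
(39 + S(c(U), 8))*E(12, 16) = (39 + 1)*(12 - 2*16) = 40*(12 - 32) = 40*(-20) = -800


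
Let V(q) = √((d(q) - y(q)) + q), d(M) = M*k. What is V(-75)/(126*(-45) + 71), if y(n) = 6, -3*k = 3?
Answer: -I*√6/5599 ≈ -0.00043749*I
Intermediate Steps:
k = -1 (k = -⅓*3 = -1)
d(M) = -M (d(M) = M*(-1) = -M)
V(q) = I*√6 (V(q) = √((-q - 1*6) + q) = √((-q - 6) + q) = √((-6 - q) + q) = √(-6) = I*√6)
V(-75)/(126*(-45) + 71) = (I*√6)/(126*(-45) + 71) = (I*√6)/(-5670 + 71) = (I*√6)/(-5599) = (I*√6)*(-1/5599) = -I*√6/5599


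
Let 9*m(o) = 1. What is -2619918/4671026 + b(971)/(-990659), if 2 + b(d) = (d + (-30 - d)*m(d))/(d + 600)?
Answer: -18348452901841339/32713361502194313 ≈ -0.56089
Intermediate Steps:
m(o) = 1/9 (m(o) = (1/9)*1 = 1/9)
b(d) = -2 + (-10/3 + 8*d/9)/(600 + d) (b(d) = -2 + (d + (-30 - d)*(1/9))/(d + 600) = -2 + (d + (-10/3 - d/9))/(600 + d) = -2 + (-10/3 + 8*d/9)/(600 + d))
-2619918/4671026 + b(971)/(-990659) = -2619918/4671026 + (10*(-1083 - 1*971)/(9*(600 + 971)))/(-990659) = -2619918*1/4671026 + ((10/9)*(-1083 - 971)/1571)*(-1/990659) = -1309959/2335513 + ((10/9)*(1/1571)*(-2054))*(-1/990659) = -1309959/2335513 - 20540/14139*(-1/990659) = -1309959/2335513 + 20540/14006927601 = -18348452901841339/32713361502194313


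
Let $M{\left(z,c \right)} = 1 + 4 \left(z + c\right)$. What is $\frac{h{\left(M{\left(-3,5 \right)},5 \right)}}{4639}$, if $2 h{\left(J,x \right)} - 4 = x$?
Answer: $\frac{9}{9278} \approx 0.00097004$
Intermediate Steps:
$M{\left(z,c \right)} = 1 + 4 c + 4 z$ ($M{\left(z,c \right)} = 1 + 4 \left(c + z\right) = 1 + \left(4 c + 4 z\right) = 1 + 4 c + 4 z$)
$h{\left(J,x \right)} = 2 + \frac{x}{2}$
$\frac{h{\left(M{\left(-3,5 \right)},5 \right)}}{4639} = \frac{2 + \frac{1}{2} \cdot 5}{4639} = \left(2 + \frac{5}{2}\right) \frac{1}{4639} = \frac{9}{2} \cdot \frac{1}{4639} = \frac{9}{9278}$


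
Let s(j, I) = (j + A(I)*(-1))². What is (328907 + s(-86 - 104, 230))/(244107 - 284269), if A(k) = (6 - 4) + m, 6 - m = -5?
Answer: -185058/20081 ≈ -9.2156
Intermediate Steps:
m = 11 (m = 6 - 1*(-5) = 6 + 5 = 11)
A(k) = 13 (A(k) = (6 - 4) + 11 = 2 + 11 = 13)
s(j, I) = (-13 + j)² (s(j, I) = (j + 13*(-1))² = (j - 13)² = (-13 + j)²)
(328907 + s(-86 - 104, 230))/(244107 - 284269) = (328907 + (-13 + (-86 - 104))²)/(244107 - 284269) = (328907 + (-13 - 190)²)/(-40162) = (328907 + (-203)²)*(-1/40162) = (328907 + 41209)*(-1/40162) = 370116*(-1/40162) = -185058/20081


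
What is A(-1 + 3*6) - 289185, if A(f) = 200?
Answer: -288985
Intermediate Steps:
A(-1 + 3*6) - 289185 = 200 - 289185 = -288985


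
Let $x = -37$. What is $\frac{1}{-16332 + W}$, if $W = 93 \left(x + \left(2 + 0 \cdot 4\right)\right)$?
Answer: $- \frac{1}{19587} \approx -5.1054 \cdot 10^{-5}$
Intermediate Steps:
$W = -3255$ ($W = 93 \left(-37 + \left(2 + 0 \cdot 4\right)\right) = 93 \left(-37 + \left(2 + 0\right)\right) = 93 \left(-37 + 2\right) = 93 \left(-35\right) = -3255$)
$\frac{1}{-16332 + W} = \frac{1}{-16332 - 3255} = \frac{1}{-19587} = - \frac{1}{19587}$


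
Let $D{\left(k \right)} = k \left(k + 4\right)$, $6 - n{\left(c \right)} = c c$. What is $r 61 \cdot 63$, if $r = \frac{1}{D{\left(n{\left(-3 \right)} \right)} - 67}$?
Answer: $- \frac{549}{10} \approx -54.9$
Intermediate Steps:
$n{\left(c \right)} = 6 - c^{2}$ ($n{\left(c \right)} = 6 - c c = 6 - c^{2}$)
$D{\left(k \right)} = k \left(4 + k\right)$
$r = - \frac{1}{70}$ ($r = \frac{1}{\left(6 - \left(-3\right)^{2}\right) \left(4 + \left(6 - \left(-3\right)^{2}\right)\right) - 67} = \frac{1}{\left(6 - 9\right) \left(4 + \left(6 - 9\right)\right) - 67} = \frac{1}{- 3 \left(4 - 3\right) - 67} = \frac{1}{\left(-3\right) 1 - 67} = \frac{1}{-3 - 67} = \frac{1}{-70} = - \frac{1}{70} \approx -0.014286$)
$r 61 \cdot 63 = \left(- \frac{1}{70}\right) 61 \cdot 63 = \left(- \frac{61}{70}\right) 63 = - \frac{549}{10}$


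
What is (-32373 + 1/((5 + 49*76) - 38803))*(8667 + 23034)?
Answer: -35994919565703/35074 ≈ -1.0263e+9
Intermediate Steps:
(-32373 + 1/((5 + 49*76) - 38803))*(8667 + 23034) = (-32373 + 1/((5 + 3724) - 38803))*31701 = (-32373 + 1/(3729 - 38803))*31701 = (-32373 + 1/(-35074))*31701 = (-32373 - 1/35074)*31701 = -1135450603/35074*31701 = -35994919565703/35074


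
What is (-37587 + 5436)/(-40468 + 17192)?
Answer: 32151/23276 ≈ 1.3813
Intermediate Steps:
(-37587 + 5436)/(-40468 + 17192) = -32151/(-23276) = -32151*(-1/23276) = 32151/23276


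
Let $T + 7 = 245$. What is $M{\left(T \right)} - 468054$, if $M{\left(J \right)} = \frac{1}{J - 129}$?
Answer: $- \frac{51017885}{109} \approx -4.6805 \cdot 10^{5}$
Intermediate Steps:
$T = 238$ ($T = -7 + 245 = 238$)
$M{\left(J \right)} = \frac{1}{-129 + J}$
$M{\left(T \right)} - 468054 = \frac{1}{-129 + 238} - 468054 = \frac{1}{109} - 468054 = - \frac{51017885}{109}$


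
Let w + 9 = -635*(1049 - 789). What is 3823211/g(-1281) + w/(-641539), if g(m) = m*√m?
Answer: 165109/641539 + 546173*I*√1281/234423 ≈ 0.25736 + 83.388*I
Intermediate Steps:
w = -165109 (w = -9 - 635*(1049 - 789) = -9 - 635*260 = -9 - 165100 = -165109)
g(m) = m^(3/2)
3823211/g(-1281) + w/(-641539) = 3823211/((-1281)^(3/2)) - 165109/(-641539) = 3823211/((-1281*I*√1281)) - 165109*(-1/641539) = 3823211*(I*√1281/1640961) + 165109/641539 = 546173*I*√1281/234423 + 165109/641539 = 165109/641539 + 546173*I*√1281/234423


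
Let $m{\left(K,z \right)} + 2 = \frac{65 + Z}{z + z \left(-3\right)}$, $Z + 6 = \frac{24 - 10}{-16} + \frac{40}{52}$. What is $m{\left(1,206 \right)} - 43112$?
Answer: $- \frac{1847354797}{42848} \approx -43114.0$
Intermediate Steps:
$Z = - \frac{635}{104}$ ($Z = -6 + \left(\frac{24 - 10}{-16} + \frac{40}{52}\right) = -6 + \left(14 \left(- \frac{1}{16}\right) + 40 \cdot \frac{1}{52}\right) = -6 + \left(- \frac{7}{8} + \frac{10}{13}\right) = -6 - \frac{11}{104} = - \frac{635}{104} \approx -6.1058$)
$m{\left(K,z \right)} = -2 - \frac{6125}{208 z}$ ($m{\left(K,z \right)} = -2 + \frac{65 - \frac{635}{104}}{z + z \left(-3\right)} = -2 + \frac{6125}{104 \left(z - 3 z\right)} = -2 + \frac{6125}{104 \left(- 2 z\right)} = -2 + \frac{6125 \left(- \frac{1}{2 z}\right)}{104} = -2 - \frac{6125}{208 z}$)
$m{\left(1,206 \right)} - 43112 = \left(-2 - \frac{6125}{208 \cdot 206}\right) - 43112 = \left(-2 - \frac{6125}{42848}\right) - 43112 = - \frac{91821}{42848} - 43112 = - \frac{1847354797}{42848}$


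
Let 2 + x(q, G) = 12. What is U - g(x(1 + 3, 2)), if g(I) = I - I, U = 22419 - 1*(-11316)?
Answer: 33735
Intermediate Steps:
x(q, G) = 10 (x(q, G) = -2 + 12 = 10)
U = 33735 (U = 22419 + 11316 = 33735)
g(I) = 0
U - g(x(1 + 3, 2)) = 33735 - 1*0 = 33735 + 0 = 33735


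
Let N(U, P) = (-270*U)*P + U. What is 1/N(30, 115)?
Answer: -1/931470 ≈ -1.0736e-6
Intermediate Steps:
N(U, P) = U - 270*P*U (N(U, P) = -270*P*U + U = U - 270*P*U)
1/N(30, 115) = 1/(30*(1 - 270*115)) = 1/(30*(1 - 31050)) = 1/(30*(-31049)) = 1/(-931470) = -1/931470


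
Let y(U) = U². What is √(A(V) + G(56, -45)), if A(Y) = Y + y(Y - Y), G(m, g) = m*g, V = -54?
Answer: 3*I*√286 ≈ 50.735*I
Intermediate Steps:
G(m, g) = g*m
A(Y) = Y (A(Y) = Y + (Y - Y)² = Y + 0² = Y + 0 = Y)
√(A(V) + G(56, -45)) = √(-54 - 45*56) = √(-54 - 2520) = √(-2574) = 3*I*√286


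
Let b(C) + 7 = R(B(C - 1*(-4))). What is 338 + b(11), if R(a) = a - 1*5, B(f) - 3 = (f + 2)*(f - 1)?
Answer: 567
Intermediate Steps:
B(f) = 3 + (-1 + f)*(2 + f) (B(f) = 3 + (f + 2)*(f - 1) = 3 + (2 + f)*(-1 + f) = 3 + (-1 + f)*(2 + f))
R(a) = -5 + a (R(a) = a - 5 = -5 + a)
b(C) = -7 + C + (4 + C)² (b(C) = -7 + (-5 + (1 + (C - 1*(-4)) + (C - 1*(-4))²)) = -7 + (-5 + (1 + (C + 4) + (C + 4)²)) = -7 + (-5 + (1 + (4 + C) + (4 + C)²)) = -7 + (-5 + (5 + C + (4 + C)²)) = -7 + (C + (4 + C)²) = -7 + C + (4 + C)²)
338 + b(11) = 338 + (-7 + 11 + (4 + 11)²) = 338 + (-7 + 11 + 15²) = 338 + (-7 + 11 + 225) = 338 + 229 = 567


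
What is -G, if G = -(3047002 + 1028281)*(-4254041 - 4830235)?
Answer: -37020995550108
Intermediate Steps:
G = 37020995550108 (G = -4075283*(-9084276) = -1*(-37020995550108) = 37020995550108)
-G = -1*37020995550108 = -37020995550108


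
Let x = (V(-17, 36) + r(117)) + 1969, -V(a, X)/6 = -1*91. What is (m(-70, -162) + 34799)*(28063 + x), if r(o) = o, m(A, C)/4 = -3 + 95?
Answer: 1079451065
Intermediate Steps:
m(A, C) = 368 (m(A, C) = 4*(-3 + 95) = 4*92 = 368)
V(a, X) = 546 (V(a, X) = -(-6)*91 = -6*(-91) = 546)
x = 2632 (x = (546 + 117) + 1969 = 663 + 1969 = 2632)
(m(-70, -162) + 34799)*(28063 + x) = (368 + 34799)*(28063 + 2632) = 35167*30695 = 1079451065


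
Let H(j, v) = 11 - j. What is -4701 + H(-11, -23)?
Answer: -4679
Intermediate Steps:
-4701 + H(-11, -23) = -4701 + (11 - 1*(-11)) = -4701 + (11 + 11) = -4701 + 22 = -4679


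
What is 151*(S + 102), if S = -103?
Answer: -151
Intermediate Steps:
151*(S + 102) = 151*(-103 + 102) = 151*(-1) = -151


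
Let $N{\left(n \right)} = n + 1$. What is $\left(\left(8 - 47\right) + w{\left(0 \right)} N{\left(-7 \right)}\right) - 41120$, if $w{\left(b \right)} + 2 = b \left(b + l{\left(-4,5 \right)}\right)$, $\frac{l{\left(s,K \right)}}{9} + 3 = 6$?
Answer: $-41147$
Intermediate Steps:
$l{\left(s,K \right)} = 27$ ($l{\left(s,K \right)} = -27 + 9 \cdot 6 = -27 + 54 = 27$)
$w{\left(b \right)} = -2 + b \left(27 + b\right)$ ($w{\left(b \right)} = -2 + b \left(b + 27\right) = -2 + b \left(27 + b\right)$)
$N{\left(n \right)} = 1 + n$
$\left(\left(8 - 47\right) + w{\left(0 \right)} N{\left(-7 \right)}\right) - 41120 = \left(\left(8 - 47\right) + \left(-2 + 0^{2} + 27 \cdot 0\right) \left(1 - 7\right)\right) - 41120 = \left(\left(8 - 47\right) + \left(-2 + 0 + 0\right) \left(-6\right)\right) - 41120 = \left(-39 - -12\right) - 41120 = \left(-39 + 12\right) - 41120 = -27 - 41120 = -41147$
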